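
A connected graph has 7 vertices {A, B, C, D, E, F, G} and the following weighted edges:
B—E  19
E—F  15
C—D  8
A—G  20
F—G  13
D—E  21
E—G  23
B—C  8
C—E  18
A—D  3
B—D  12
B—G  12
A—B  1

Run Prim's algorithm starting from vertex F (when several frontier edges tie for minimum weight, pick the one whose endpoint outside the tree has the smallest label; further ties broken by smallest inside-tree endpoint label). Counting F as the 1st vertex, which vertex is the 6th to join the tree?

C

Prim, starting at F.
Step 1: cheapest edge leaving the tree is F—G (13); add G.
Step 2: cheapest edge leaving the tree is B—G (12); add B.
Step 3: cheapest edge leaving the tree is A—B (1); add A.
Step 4: cheapest edge leaving the tree is A—D (3); add D.
Step 5: cheapest edge leaving the tree is B—C (8); add C.
Step 6: cheapest edge leaving the tree is E—F (15); add E.
Vertex order: F, G, B, A, D, C, E. The 6th vertex is C.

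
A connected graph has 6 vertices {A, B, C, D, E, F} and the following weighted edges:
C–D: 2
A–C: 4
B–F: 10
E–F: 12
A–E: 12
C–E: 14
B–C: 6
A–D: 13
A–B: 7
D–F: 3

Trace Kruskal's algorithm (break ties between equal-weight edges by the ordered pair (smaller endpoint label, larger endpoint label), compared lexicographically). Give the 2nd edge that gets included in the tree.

Kruskal's algorithm — process edges by increasing weight (ties by edge label):
C–D (2): add. Components now {A} {B} {C,D} {E} {F}
D–F (3): add. Components now {A} {B} {C,D,F} {E}
A–C (4): add. Components now {A,C,D,F} {B} {E}
B–C (6): add. Components now {A,B,C,D,F} {E}
A–B (7): skip — A and B already connected.
B–F (10): skip — B and F already connected.
A–E (12): add. Components now {A,B,C,D,E,F}
The 2nd edge added is D–F.

D-F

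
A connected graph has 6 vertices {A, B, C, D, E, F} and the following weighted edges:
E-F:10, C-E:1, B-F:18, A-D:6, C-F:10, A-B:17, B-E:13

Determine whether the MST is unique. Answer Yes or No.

Sort edges by weight, then run Kruskal:
C-E (1): add. Components now {A} {B} {C,E} {D} {F}
A-D (6): add. Components now {A,D} {B} {C,E} {F}
C-F (10): add. Components now {A,D} {B} {C,E,F}
E-F (10): skip — E and F already connected.
B-E (13): add. Components now {A,D} {B,C,E,F}
A-B (17): add. Components now {A,B,C,D,E,F}
Non-tree edge E-F has weight 10, equal to the heaviest edge on its tree cycle — swapping gives another MST of the same weight. Not unique.

No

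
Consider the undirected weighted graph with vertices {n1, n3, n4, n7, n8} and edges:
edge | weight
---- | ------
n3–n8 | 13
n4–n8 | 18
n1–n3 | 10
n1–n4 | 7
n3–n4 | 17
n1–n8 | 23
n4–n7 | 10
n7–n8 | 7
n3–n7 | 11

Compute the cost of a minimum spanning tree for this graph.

Grow the tree from n4 using Prim:
Step 1: frontier [n1–n4 7, n4–n7 10, n3–n4 17, n4–n8 18] → take n1–n4 (7); add n1.
Step 2: frontier [n1–n3 10, n1–n8 23, n4–n7 10, n3–n4 17, n4–n8 18] → take n1–n3 (10); add n3.
Step 3: frontier [n1–n8 23, n3–n7 11, n3–n8 13, n4–n7 10, n4–n8 18] → take n4–n7 (10); add n7.
Step 4: frontier [n1–n8 23, n3–n8 13, n4–n8 18, n7–n8 7] → take n7–n8 (7); add n8.
MST edges: n1–n4, n1–n3, n4–n7, n7–n8; total weight 7+10+10+7 = 34.

34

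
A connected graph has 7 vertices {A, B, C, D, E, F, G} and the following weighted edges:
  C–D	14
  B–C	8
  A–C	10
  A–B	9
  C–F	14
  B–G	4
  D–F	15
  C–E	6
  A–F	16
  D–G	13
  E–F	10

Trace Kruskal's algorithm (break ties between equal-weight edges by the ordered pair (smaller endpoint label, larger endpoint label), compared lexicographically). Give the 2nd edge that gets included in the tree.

Kruskal's algorithm — process edges by increasing weight (ties by edge label):
B–G (4): add. Components now {A} {B,G} {C} {D} {E} {F}
C–E (6): add. Components now {A} {B,G} {C,E} {D} {F}
B–C (8): add. Components now {A} {B,C,E,G} {D} {F}
A–B (9): add. Components now {A,B,C,E,G} {D} {F}
A–C (10): skip — A and C already connected.
E–F (10): add. Components now {A,B,C,E,F,G} {D}
D–G (13): add. Components now {A,B,C,D,E,F,G}
The 2nd edge added is C–E.

C-E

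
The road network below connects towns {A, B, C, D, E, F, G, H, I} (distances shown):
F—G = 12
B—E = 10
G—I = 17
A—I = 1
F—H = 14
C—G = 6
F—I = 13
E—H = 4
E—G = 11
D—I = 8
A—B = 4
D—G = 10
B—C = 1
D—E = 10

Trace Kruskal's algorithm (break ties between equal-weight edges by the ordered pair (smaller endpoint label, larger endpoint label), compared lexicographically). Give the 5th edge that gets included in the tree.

Kruskal's algorithm — process edges by increasing weight (ties by edge label):
A—I (1): add — endpoints in different components.
B—C (1): add — endpoints in different components.
A—B (4): add — endpoints in different components.
E—H (4): add — endpoints in different components.
C—G (6): add — endpoints in different components.
D—I (8): add — endpoints in different components.
B—E (10): add — endpoints in different components.
D—E (10): skip — D and E already connected.
D—G (10): skip — D and G already connected.
E—G (11): skip — E and G already connected.
F—G (12): add — endpoints in different components.
The 5th edge added is C—G.

C-G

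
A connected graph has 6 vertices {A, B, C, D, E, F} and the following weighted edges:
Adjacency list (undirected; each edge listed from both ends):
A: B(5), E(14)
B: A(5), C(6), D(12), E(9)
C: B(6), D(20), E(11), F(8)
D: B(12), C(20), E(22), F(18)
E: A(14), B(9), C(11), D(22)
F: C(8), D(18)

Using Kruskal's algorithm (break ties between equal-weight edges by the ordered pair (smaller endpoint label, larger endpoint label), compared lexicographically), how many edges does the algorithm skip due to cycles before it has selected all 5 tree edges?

1

Kruskal: consider edges lightest-first.
A—B (5): add — endpoints in different components.
B—C (6): add — endpoints in different components.
C—F (8): add — endpoints in different components.
B—E (9): add — endpoints in different components.
C—E (11): skip — C and E already connected.
B—D (12): add — endpoints in different components.
Edges rejected before the tree was complete: 1.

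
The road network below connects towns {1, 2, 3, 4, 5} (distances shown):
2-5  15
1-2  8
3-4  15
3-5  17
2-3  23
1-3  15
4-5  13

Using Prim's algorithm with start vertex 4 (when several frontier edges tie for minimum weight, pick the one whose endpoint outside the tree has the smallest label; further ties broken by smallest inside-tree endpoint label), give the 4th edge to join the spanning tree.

1-3

Prim's algorithm from 4:
Step 1: frontier [4-5 13, 3-4 15] → take 4-5 (13); add 5.
Step 2: frontier [3-4 15, 2-5 15, 3-5 17] → take 2-5 (15); add 2.
Step 3: frontier [1-2 8, 2-3 23, 3-4 15, 3-5 17] → take 1-2 (8); add 1.
Step 4: frontier [1-3 15, 2-3 23, 3-4 15, 3-5 17] → take 1-3 (15); add 3.
The 4th edge added is 1-3.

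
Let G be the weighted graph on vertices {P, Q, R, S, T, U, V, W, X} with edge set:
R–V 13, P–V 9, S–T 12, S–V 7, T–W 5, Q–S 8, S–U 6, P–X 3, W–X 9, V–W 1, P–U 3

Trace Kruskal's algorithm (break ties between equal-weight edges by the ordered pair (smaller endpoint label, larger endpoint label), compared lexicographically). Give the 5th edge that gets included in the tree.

Sort edges by weight, then run Kruskal:
V–W (1): add — endpoints in different components.
P–U (3): add — endpoints in different components.
P–X (3): add — endpoints in different components.
T–W (5): add — endpoints in different components.
S–U (6): add — endpoints in different components.
S–V (7): add — endpoints in different components.
Q–S (8): add — endpoints in different components.
P–V (9): skip — V and P already connected.
W–X (9): skip — W and X already connected.
S–T (12): skip — T and S already connected.
R–V (13): add — endpoints in different components.
The 5th edge added is S–U.

S-U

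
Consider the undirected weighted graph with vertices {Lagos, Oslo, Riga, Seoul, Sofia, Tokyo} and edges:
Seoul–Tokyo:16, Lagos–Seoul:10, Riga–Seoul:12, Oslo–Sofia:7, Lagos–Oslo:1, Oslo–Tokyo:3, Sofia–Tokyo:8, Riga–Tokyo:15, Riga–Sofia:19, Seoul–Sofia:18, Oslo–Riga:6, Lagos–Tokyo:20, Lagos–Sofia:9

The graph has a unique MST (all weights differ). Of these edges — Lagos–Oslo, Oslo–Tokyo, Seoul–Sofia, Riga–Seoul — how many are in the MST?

2

Kruskal: consider edges lightest-first.
Lagos–Oslo (1): add — endpoints in different components.
Oslo–Tokyo (3): add — endpoints in different components.
Oslo–Riga (6): add — endpoints in different components.
Oslo–Sofia (7): add — endpoints in different components.
Sofia–Tokyo (8): skip — Sofia and Tokyo already connected.
Lagos–Sofia (9): skip — Sofia and Lagos already connected.
Lagos–Seoul (10): add — endpoints in different components.
MST edge set: {Lagos–Oslo, Oslo–Tokyo, Oslo–Riga, Oslo–Sofia, Lagos–Seoul}.
Of the listed edges, {Lagos–Oslo, Oslo–Tokyo} are in the MST → 2.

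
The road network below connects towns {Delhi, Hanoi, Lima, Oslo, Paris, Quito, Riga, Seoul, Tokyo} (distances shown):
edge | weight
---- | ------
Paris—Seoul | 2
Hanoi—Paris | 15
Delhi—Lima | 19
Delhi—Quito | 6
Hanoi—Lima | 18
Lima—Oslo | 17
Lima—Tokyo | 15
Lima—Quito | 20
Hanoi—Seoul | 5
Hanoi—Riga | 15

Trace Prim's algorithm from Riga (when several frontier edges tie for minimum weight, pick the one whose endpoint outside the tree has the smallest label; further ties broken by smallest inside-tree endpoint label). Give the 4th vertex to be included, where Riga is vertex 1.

Prim, starting at Riga.
Step 1: frontier [Hanoi—Riga 15] → take Hanoi—Riga (15); add Hanoi.
Step 2: frontier [Hanoi—Seoul 5, Hanoi—Paris 15, Hanoi—Lima 18] → take Hanoi—Seoul (5); add Seoul.
Step 3: frontier [Hanoi—Paris 15, Hanoi—Lima 18, Paris—Seoul 2] → take Paris—Seoul (2); add Paris.
Step 4: frontier [Hanoi—Lima 18] → take Hanoi—Lima (18); add Lima.
Step 5: frontier [Lima—Tokyo 15, Lima—Oslo 17, Delhi—Lima 19, Lima—Quito 20] → take Lima—Tokyo (15); add Tokyo.
Step 6: frontier [Lima—Oslo 17, Delhi—Lima 19, Lima—Quito 20] → take Lima—Oslo (17); add Oslo.
Step 7: frontier [Delhi—Lima 19, Lima—Quito 20] → take Delhi—Lima (19); add Delhi.
Step 8: frontier [Delhi—Quito 6, Lima—Quito 20] → take Delhi—Quito (6); add Quito.
Vertex order: Riga, Hanoi, Seoul, Paris, Lima, Tokyo, Oslo, Delhi, Quito. The 4th vertex is Paris.

Paris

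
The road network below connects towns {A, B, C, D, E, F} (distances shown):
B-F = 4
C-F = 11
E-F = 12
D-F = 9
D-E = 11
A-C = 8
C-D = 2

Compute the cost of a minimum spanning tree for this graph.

Prim's algorithm from D:
Step 1: cheapest edge leaving the tree is C-D (2); add C.
Step 2: cheapest edge leaving the tree is A-C (8); add A.
Step 3: cheapest edge leaving the tree is D-F (9); add F.
Step 4: cheapest edge leaving the tree is B-F (4); add B.
Step 5: cheapest edge leaving the tree is D-E (11); add E.
MST edges: C-D, A-C, D-F, B-F, D-E; total weight 2+8+9+4+11 = 34.

34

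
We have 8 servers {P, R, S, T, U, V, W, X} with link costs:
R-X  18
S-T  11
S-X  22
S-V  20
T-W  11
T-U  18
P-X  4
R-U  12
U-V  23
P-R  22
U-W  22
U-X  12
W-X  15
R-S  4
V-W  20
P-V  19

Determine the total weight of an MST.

Prim, starting at W.
Step 1: cheapest edge leaving the tree is T-W (11); add T.
Step 2: cheapest edge leaving the tree is S-T (11); add S.
Step 3: cheapest edge leaving the tree is R-S (4); add R.
Step 4: cheapest edge leaving the tree is R-U (12); add U.
Step 5: cheapest edge leaving the tree is U-X (12); add X.
Step 6: cheapest edge leaving the tree is P-X (4); add P.
Step 7: cheapest edge leaving the tree is P-V (19); add V.
MST edges: T-W, S-T, R-S, R-U, U-X, P-X, P-V; total weight 11+11+4+12+12+4+19 = 73.

73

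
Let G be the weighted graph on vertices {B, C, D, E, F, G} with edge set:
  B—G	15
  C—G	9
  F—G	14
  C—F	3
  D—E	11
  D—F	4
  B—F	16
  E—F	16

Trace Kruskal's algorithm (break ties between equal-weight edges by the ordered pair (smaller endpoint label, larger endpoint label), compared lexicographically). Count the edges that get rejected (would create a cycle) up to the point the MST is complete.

1

Kruskal's algorithm — process edges by increasing weight (ties by edge label):
C—F (3): add — endpoints in different components.
D—F (4): add — endpoints in different components.
C—G (9): add — endpoints in different components.
D—E (11): add — endpoints in different components.
F—G (14): skip — F and G already connected.
B—G (15): add — endpoints in different components.
Edges rejected before the tree was complete: 1.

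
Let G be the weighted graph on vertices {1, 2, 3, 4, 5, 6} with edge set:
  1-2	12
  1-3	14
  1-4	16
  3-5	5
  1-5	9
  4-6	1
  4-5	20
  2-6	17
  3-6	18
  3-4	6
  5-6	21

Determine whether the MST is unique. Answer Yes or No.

Kruskal: consider edges lightest-first.
4-6 (1): add — endpoints in different components.
3-5 (5): add — endpoints in different components.
3-4 (6): add — endpoints in different components.
1-5 (9): add — endpoints in different components.
1-2 (12): add — endpoints in different components.
Every non-tree edge has weight strictly greater than the heaviest edge on the tree path between its endpoints, so the MST is unique.

Yes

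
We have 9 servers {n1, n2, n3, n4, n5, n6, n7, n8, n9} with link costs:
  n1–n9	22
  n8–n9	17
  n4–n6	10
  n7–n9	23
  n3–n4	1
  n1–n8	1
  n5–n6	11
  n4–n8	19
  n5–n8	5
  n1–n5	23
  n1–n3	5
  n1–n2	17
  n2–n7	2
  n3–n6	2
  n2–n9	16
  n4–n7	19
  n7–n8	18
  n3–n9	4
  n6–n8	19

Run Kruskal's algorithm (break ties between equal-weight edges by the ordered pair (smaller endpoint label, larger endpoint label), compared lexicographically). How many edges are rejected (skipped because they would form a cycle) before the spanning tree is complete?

2

Sort edges by weight, then run Kruskal:
n1–n8 (1): add — endpoints in different components.
n3–n4 (1): add — endpoints in different components.
n2–n7 (2): add — endpoints in different components.
n3–n6 (2): add — endpoints in different components.
n3–n9 (4): add — endpoints in different components.
n1–n3 (5): add — endpoints in different components.
n5–n8 (5): add — endpoints in different components.
n4–n6 (10): skip — n6 and n4 already connected.
n5–n6 (11): skip — n6 and n5 already connected.
n2–n9 (16): add — endpoints in different components.
Edges rejected before the tree was complete: 2.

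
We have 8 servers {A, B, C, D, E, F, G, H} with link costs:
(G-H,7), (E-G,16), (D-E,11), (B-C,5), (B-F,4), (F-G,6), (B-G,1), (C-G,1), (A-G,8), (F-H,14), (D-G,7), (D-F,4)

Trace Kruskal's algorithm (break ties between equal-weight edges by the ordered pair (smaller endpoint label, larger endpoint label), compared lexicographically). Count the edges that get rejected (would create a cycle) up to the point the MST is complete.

Kruskal's algorithm — process edges by increasing weight (ties by edge label):
B-G (1): add — endpoints in different components.
C-G (1): add — endpoints in different components.
B-F (4): add — endpoints in different components.
D-F (4): add — endpoints in different components.
B-C (5): skip — B and C already connected.
F-G (6): skip — F and G already connected.
D-G (7): skip — D and G already connected.
G-H (7): add — endpoints in different components.
A-G (8): add — endpoints in different components.
D-E (11): add — endpoints in different components.
Edges rejected before the tree was complete: 3.

3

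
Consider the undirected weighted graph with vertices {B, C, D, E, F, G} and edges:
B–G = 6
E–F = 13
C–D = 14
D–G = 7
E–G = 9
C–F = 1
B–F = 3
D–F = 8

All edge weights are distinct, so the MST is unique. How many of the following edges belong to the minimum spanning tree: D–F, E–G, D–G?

2

Kruskal: consider edges lightest-first.
C–F (1): add. Components now {B} {C,F} {D} {E} {G}
B–F (3): add. Components now {B,C,F} {D} {E} {G}
B–G (6): add. Components now {B,C,F,G} {D} {E}
D–G (7): add. Components now {B,C,D,F,G} {E}
D–F (8): skip — D and F already connected.
E–G (9): add. Components now {B,C,D,E,F,G}
MST edge set: {C–F, B–F, B–G, D–G, E–G}.
Of the listed edges, {E–G, D–G} are in the MST → 2.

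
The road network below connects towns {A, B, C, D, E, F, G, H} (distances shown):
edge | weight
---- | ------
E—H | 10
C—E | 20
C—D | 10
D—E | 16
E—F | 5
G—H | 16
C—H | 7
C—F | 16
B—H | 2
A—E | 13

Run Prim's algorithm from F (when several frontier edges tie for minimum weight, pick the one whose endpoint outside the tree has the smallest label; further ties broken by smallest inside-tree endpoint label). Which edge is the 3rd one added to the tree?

Prim's algorithm from F:
Step 1: frontier [E—F 5, C—F 16] → take E—F (5); add E.
Step 2: frontier [E—H 10, A—E 13, D—E 16, C—E 20, C—F 16] → take E—H (10); add H.
Step 3: frontier [A—E 13, D—E 16, C—E 20, C—F 16, B—H 2, C—H 7, G—H 16] → take B—H (2); add B.
Step 4: frontier [A—E 13, D—E 16, C—E 20, C—F 16, C—H 7, G—H 16] → take C—H (7); add C.
Step 5: frontier [C—D 10, A—E 13, D—E 16, G—H 16] → take C—D (10); add D.
Step 6: frontier [A—E 13, G—H 16] → take A—E (13); add A.
Step 7: frontier [G—H 16] → take G—H (16); add G.
The 3rd edge added is B—H.

B-H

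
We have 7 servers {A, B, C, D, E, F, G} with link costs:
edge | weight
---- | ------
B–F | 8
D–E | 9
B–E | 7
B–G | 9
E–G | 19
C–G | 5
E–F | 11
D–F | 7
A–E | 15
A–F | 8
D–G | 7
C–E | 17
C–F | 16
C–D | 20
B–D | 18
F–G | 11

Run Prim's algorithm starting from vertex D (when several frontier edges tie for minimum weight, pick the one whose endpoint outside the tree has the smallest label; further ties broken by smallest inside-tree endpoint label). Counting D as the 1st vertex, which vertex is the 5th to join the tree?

A

Grow the tree from D using Prim:
Step 1: cheapest edge leaving the tree is D–F (7); add F.
Step 2: cheapest edge leaving the tree is D–G (7); add G.
Step 3: cheapest edge leaving the tree is C–G (5); add C.
Step 4: cheapest edge leaving the tree is A–F (8); add A.
Step 5: cheapest edge leaving the tree is B–F (8); add B.
Step 6: cheapest edge leaving the tree is B–E (7); add E.
Vertex order: D, F, G, C, A, B, E. The 5th vertex is A.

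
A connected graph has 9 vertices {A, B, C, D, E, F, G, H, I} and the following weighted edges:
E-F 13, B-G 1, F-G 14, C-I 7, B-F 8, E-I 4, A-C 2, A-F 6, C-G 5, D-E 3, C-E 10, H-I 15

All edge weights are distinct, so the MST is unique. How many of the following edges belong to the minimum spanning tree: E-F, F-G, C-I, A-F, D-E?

Kruskal: consider edges lightest-first.
B-G (1): add — endpoints in different components.
A-C (2): add — endpoints in different components.
D-E (3): add — endpoints in different components.
E-I (4): add — endpoints in different components.
C-G (5): add — endpoints in different components.
A-F (6): add — endpoints in different components.
C-I (7): add — endpoints in different components.
B-F (8): skip — B and F already connected.
C-E (10): skip — C and E already connected.
E-F (13): skip — E and F already connected.
F-G (14): skip — F and G already connected.
H-I (15): add — endpoints in different components.
MST edge set: {B-G, A-C, D-E, E-I, C-G, A-F, C-I, H-I}.
Of the listed edges, {C-I, A-F, D-E} are in the MST → 3.

3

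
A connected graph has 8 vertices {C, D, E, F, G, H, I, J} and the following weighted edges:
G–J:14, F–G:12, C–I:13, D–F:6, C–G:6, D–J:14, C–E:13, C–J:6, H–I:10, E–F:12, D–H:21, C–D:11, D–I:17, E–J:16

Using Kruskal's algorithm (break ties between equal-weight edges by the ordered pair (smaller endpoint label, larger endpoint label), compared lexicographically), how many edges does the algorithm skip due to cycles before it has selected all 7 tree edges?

2

Sort edges by weight, then run Kruskal:
C–G (6): add — endpoints in different components.
C–J (6): add — endpoints in different components.
D–F (6): add — endpoints in different components.
H–I (10): add — endpoints in different components.
C–D (11): add — endpoints in different components.
E–F (12): add — endpoints in different components.
F–G (12): skip — F and G already connected.
C–E (13): skip — C and E already connected.
C–I (13): add — endpoints in different components.
Edges rejected before the tree was complete: 2.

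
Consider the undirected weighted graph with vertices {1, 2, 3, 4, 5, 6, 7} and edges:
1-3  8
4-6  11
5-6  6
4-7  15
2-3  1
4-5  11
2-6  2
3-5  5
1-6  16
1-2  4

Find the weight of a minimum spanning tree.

38

Grow the tree from 3 using Prim:
Step 1: frontier [2-3 1, 3-5 5, 1-3 8] → take 2-3 (1); add 2.
Step 2: frontier [2-6 2, 1-2 4, 3-5 5, 1-3 8] → take 2-6 (2); add 6.
Step 3: frontier [1-2 4, 3-5 5, 1-3 8, 5-6 6, 4-6 11, 1-6 16] → take 1-2 (4); add 1.
Step 4: frontier [3-5 5, 5-6 6, 4-6 11] → take 3-5 (5); add 5.
Step 5: frontier [4-5 11, 4-6 11] → take 4-5 (11); add 4.
Step 6: frontier [4-7 15] → take 4-7 (15); add 7.
MST edges: 2-3, 2-6, 1-2, 3-5, 4-5, 4-7; total weight 1+2+4+5+11+15 = 38.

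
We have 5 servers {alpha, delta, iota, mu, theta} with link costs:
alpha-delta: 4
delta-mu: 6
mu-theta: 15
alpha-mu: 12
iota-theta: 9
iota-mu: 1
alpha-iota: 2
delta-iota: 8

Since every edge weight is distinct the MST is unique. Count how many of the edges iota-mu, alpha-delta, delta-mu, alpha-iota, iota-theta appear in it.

4

Kruskal's algorithm — process edges by increasing weight (ties by edge label):
iota-mu (1): add. Components now {iota,mu} {delta} {alpha} {theta}
alpha-iota (2): add. Components now {alpha,iota,mu} {delta} {theta}
alpha-delta (4): add. Components now {alpha,delta,iota,mu} {theta}
delta-mu (6): skip — mu and delta already connected.
delta-iota (8): skip — delta and iota already connected.
iota-theta (9): add. Components now {alpha,delta,iota,mu,theta}
MST edge set: {iota-mu, alpha-iota, alpha-delta, iota-theta}.
Of the listed edges, {iota-mu, alpha-delta, alpha-iota, iota-theta} are in the MST → 4.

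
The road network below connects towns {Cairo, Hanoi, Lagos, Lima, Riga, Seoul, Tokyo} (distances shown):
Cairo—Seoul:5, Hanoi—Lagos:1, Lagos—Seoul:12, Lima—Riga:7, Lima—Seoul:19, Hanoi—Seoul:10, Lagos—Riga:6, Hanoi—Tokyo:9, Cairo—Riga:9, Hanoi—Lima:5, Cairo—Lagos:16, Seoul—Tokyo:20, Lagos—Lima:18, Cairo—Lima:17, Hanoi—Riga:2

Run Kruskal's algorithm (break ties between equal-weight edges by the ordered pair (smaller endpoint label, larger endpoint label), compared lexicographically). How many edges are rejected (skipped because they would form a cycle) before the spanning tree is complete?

2

Kruskal's algorithm — process edges by increasing weight (ties by edge label):
Hanoi—Lagos (1): add. Components now {Tokyo} {Cairo} {Lima} {Seoul} {Hanoi,Lagos} {Riga}
Hanoi—Riga (2): add. Components now {Tokyo} {Cairo} {Lima} {Seoul} {Hanoi,Lagos,Riga}
Cairo—Seoul (5): add. Components now {Tokyo} {Cairo,Seoul} {Lima} {Hanoi,Lagos,Riga}
Hanoi—Lima (5): add. Components now {Tokyo} {Cairo,Seoul} {Hanoi,Lagos,Lima,Riga}
Lagos—Riga (6): skip — Lagos and Riga already connected.
Lima—Riga (7): skip — Lima and Riga already connected.
Cairo—Riga (9): add. Components now {Tokyo} {Cairo,Hanoi,Lagos,Lima,Riga,Seoul}
Hanoi—Tokyo (9): add. Components now {Cairo,Hanoi,Lagos,Lima,Riga,Seoul,Tokyo}
Edges rejected before the tree was complete: 2.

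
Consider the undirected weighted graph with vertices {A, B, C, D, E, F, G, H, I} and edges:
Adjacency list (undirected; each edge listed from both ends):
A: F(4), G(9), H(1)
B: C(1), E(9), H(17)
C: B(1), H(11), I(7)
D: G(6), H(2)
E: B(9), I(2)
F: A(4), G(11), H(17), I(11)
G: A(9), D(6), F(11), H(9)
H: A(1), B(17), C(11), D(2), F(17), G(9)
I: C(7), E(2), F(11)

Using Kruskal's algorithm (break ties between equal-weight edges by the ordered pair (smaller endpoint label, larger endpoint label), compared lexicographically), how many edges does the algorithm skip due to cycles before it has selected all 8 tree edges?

3

Sort edges by weight, then run Kruskal:
A–H (1): add — endpoints in different components.
B–C (1): add — endpoints in different components.
D–H (2): add — endpoints in different components.
E–I (2): add — endpoints in different components.
A–F (4): add — endpoints in different components.
D–G (6): add — endpoints in different components.
C–I (7): add — endpoints in different components.
A–G (9): skip — A and G already connected.
B–E (9): skip — B and E already connected.
G–H (9): skip — G and H already connected.
C–H (11): add — endpoints in different components.
Edges rejected before the tree was complete: 3.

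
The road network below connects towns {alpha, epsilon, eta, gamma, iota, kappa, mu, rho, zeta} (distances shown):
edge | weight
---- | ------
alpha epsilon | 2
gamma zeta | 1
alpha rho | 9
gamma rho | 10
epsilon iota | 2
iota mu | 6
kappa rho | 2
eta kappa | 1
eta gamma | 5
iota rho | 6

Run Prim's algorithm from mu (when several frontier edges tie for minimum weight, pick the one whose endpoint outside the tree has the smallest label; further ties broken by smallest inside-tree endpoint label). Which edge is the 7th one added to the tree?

Grow the tree from mu using Prim:
Step 1: frontier [iota mu 6] → take iota mu (6); add iota.
Step 2: frontier [epsilon iota 2, iota rho 6] → take epsilon iota (2); add epsilon.
Step 3: frontier [alpha epsilon 2, iota rho 6] → take alpha epsilon (2); add alpha.
Step 4: frontier [alpha rho 9, iota rho 6] → take iota rho (6); add rho.
Step 5: frontier [kappa rho 2, gamma rho 10] → take kappa rho (2); add kappa.
Step 6: frontier [eta kappa 1, gamma rho 10] → take eta kappa (1); add eta.
Step 7: frontier [eta gamma 5, gamma rho 10] → take eta gamma (5); add gamma.
Step 8: frontier [gamma zeta 1] → take gamma zeta (1); add zeta.
The 7th edge added is eta gamma.

eta-gamma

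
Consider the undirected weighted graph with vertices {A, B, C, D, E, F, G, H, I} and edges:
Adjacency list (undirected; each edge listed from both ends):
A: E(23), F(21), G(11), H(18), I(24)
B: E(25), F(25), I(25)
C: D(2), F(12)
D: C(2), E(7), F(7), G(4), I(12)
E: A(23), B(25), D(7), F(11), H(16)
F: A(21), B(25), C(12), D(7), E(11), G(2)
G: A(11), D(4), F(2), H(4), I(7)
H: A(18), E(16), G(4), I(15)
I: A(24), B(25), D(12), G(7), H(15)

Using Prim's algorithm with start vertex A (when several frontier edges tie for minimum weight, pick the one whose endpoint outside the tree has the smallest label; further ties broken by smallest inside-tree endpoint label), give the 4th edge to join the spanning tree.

C-D

Prim, starting at A.
Step 1: cheapest edge leaving the tree is A G (11); add G.
Step 2: cheapest edge leaving the tree is F G (2); add F.
Step 3: cheapest edge leaving the tree is D G (4); add D.
Step 4: cheapest edge leaving the tree is C D (2); add C.
Step 5: cheapest edge leaving the tree is G H (4); add H.
Step 6: cheapest edge leaving the tree is D E (7); add E.
Step 7: cheapest edge leaving the tree is G I (7); add I.
Step 8: cheapest edge leaving the tree is B E (25); add B.
The 4th edge added is C D.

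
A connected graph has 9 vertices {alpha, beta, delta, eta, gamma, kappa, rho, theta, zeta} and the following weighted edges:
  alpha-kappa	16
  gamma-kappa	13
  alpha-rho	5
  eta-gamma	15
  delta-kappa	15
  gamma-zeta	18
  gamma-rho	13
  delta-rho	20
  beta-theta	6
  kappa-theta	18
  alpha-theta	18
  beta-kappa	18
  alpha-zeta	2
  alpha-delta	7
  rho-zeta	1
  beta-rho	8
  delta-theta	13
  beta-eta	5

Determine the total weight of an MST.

Sort edges by weight, then run Kruskal:
rho-zeta (1): add — endpoints in different components.
alpha-zeta (2): add — endpoints in different components.
alpha-rho (5): skip — alpha and rho already connected.
beta-eta (5): add — endpoints in different components.
beta-theta (6): add — endpoints in different components.
alpha-delta (7): add — endpoints in different components.
beta-rho (8): add — endpoints in different components.
delta-theta (13): skip — theta and delta already connected.
gamma-kappa (13): add — endpoints in different components.
gamma-rho (13): add — endpoints in different components.
MST edges: rho-zeta, alpha-zeta, beta-eta, beta-theta, alpha-delta, beta-rho, gamma-kappa, gamma-rho; total weight 1+2+5+6+7+8+13+13 = 55.

55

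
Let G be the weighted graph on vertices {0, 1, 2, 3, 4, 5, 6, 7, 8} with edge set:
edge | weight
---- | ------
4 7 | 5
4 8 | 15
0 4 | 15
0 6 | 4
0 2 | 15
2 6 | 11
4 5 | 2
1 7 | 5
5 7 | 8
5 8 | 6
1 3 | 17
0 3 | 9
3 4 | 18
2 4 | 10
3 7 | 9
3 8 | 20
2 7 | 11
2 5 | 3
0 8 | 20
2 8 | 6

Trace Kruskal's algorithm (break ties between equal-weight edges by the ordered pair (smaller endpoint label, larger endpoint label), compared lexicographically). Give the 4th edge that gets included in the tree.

1-7

Kruskal: consider edges lightest-first.
4 5 (2): add — endpoints in different components.
2 5 (3): add — endpoints in different components.
0 6 (4): add — endpoints in different components.
1 7 (5): add — endpoints in different components.
4 7 (5): add — endpoints in different components.
2 8 (6): add — endpoints in different components.
5 8 (6): skip — 5 and 8 already connected.
5 7 (8): skip — 5 and 7 already connected.
0 3 (9): add — endpoints in different components.
3 7 (9): add — endpoints in different components.
The 4th edge added is 1 7.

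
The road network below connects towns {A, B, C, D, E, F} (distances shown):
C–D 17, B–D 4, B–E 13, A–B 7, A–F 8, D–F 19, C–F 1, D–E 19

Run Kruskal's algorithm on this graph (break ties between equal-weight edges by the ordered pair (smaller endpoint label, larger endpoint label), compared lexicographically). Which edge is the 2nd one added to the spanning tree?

Kruskal's algorithm — process edges by increasing weight (ties by edge label):
C–F (1): add — endpoints in different components.
B–D (4): add — endpoints in different components.
A–B (7): add — endpoints in different components.
A–F (8): add — endpoints in different components.
B–E (13): add — endpoints in different components.
The 2nd edge added is B–D.

B-D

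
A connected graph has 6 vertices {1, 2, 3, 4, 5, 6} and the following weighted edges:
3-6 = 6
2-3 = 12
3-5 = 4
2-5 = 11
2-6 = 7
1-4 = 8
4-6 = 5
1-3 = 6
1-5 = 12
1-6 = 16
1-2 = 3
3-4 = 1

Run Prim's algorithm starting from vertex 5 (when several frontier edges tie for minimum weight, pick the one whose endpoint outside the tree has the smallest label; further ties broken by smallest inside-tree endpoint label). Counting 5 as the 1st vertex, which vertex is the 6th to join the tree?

2

Prim, starting at 5.
Step 1: cheapest edge leaving the tree is 3-5 (4); add 3.
Step 2: cheapest edge leaving the tree is 3-4 (1); add 4.
Step 3: cheapest edge leaving the tree is 4-6 (5); add 6.
Step 4: cheapest edge leaving the tree is 1-3 (6); add 1.
Step 5: cheapest edge leaving the tree is 1-2 (3); add 2.
Vertex order: 5, 3, 4, 6, 1, 2. The 6th vertex is 2.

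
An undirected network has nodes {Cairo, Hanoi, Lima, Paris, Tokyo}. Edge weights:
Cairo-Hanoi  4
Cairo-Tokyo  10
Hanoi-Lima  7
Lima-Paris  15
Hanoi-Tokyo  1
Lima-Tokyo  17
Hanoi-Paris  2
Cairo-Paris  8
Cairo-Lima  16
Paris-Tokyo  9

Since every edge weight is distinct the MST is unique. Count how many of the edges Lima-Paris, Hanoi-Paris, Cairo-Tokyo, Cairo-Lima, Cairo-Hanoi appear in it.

Sort edges by weight, then run Kruskal:
Hanoi-Tokyo (1): add. Components now {Paris} {Cairo} {Hanoi,Tokyo} {Lima}
Hanoi-Paris (2): add. Components now {Hanoi,Paris,Tokyo} {Cairo} {Lima}
Cairo-Hanoi (4): add. Components now {Cairo,Hanoi,Paris,Tokyo} {Lima}
Hanoi-Lima (7): add. Components now {Cairo,Hanoi,Lima,Paris,Tokyo}
MST edge set: {Hanoi-Tokyo, Hanoi-Paris, Cairo-Hanoi, Hanoi-Lima}.
Of the listed edges, {Hanoi-Paris, Cairo-Hanoi} are in the MST → 2.

2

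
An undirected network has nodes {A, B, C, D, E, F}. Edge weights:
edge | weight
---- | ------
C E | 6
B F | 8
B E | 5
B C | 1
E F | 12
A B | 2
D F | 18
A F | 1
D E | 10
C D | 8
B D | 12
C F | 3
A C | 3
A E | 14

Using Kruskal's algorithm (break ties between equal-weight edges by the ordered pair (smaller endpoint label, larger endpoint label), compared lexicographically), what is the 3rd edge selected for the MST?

A-B

Kruskal: consider edges lightest-first.
A F (1): add — endpoints in different components.
B C (1): add — endpoints in different components.
A B (2): add — endpoints in different components.
A C (3): skip — A and C already connected.
C F (3): skip — C and F already connected.
B E (5): add — endpoints in different components.
C E (6): skip — C and E already connected.
B F (8): skip — B and F already connected.
C D (8): add — endpoints in different components.
The 3rd edge added is A B.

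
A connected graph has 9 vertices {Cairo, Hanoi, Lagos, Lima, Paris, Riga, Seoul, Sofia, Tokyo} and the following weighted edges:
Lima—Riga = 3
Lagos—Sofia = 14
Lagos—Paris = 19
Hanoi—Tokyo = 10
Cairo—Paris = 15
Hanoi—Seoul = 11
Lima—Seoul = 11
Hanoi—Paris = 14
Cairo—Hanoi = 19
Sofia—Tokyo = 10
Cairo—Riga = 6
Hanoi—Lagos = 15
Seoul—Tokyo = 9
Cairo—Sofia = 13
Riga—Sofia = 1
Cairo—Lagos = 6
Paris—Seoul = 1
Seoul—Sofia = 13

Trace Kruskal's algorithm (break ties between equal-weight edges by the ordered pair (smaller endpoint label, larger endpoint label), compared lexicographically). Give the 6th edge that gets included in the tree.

Kruskal: consider edges lightest-first.
Paris—Seoul (1): add — endpoints in different components.
Riga—Sofia (1): add — endpoints in different components.
Lima—Riga (3): add — endpoints in different components.
Cairo—Lagos (6): add — endpoints in different components.
Cairo—Riga (6): add — endpoints in different components.
Seoul—Tokyo (9): add — endpoints in different components.
Hanoi—Tokyo (10): add — endpoints in different components.
Sofia—Tokyo (10): add — endpoints in different components.
The 6th edge added is Seoul—Tokyo.

Seoul-Tokyo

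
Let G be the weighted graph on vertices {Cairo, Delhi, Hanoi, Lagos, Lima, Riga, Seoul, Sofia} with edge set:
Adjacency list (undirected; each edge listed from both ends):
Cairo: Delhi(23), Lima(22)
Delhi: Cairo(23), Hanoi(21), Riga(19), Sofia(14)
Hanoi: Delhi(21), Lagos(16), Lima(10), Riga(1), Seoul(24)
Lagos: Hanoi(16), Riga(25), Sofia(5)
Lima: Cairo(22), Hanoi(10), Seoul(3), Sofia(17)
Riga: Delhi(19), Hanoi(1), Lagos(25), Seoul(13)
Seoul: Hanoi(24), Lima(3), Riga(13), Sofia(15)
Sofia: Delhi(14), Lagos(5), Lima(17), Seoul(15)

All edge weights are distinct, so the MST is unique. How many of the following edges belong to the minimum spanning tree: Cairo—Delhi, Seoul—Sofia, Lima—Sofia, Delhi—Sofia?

2

Kruskal: consider edges lightest-first.
Hanoi—Riga (1): add — endpoints in different components.
Lima—Seoul (3): add — endpoints in different components.
Lagos—Sofia (5): add — endpoints in different components.
Hanoi—Lima (10): add — endpoints in different components.
Riga—Seoul (13): skip — Seoul and Riga already connected.
Delhi—Sofia (14): add — endpoints in different components.
Seoul—Sofia (15): add — endpoints in different components.
Hanoi—Lagos (16): skip — Lagos and Hanoi already connected.
Lima—Sofia (17): skip — Sofia and Lima already connected.
Delhi—Riga (19): skip — Delhi and Riga already connected.
Delhi—Hanoi (21): skip — Delhi and Hanoi already connected.
Cairo—Lima (22): add — endpoints in different components.
MST edge set: {Hanoi—Riga, Lima—Seoul, Lagos—Sofia, Hanoi—Lima, Delhi—Sofia, Seoul—Sofia, Cairo—Lima}.
Of the listed edges, {Seoul—Sofia, Delhi—Sofia} are in the MST → 2.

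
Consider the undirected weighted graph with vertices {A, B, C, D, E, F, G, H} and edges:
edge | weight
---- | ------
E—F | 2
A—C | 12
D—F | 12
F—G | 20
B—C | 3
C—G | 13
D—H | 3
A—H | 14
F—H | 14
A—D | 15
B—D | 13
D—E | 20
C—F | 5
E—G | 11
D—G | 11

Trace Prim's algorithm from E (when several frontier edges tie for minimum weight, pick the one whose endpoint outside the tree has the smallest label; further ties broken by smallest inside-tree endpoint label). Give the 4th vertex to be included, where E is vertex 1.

B

Prim, starting at E.
Step 1: cheapest edge leaving the tree is E—F (2); add F.
Step 2: cheapest edge leaving the tree is C—F (5); add C.
Step 3: cheapest edge leaving the tree is B—C (3); add B.
Step 4: cheapest edge leaving the tree is E—G (11); add G.
Step 5: cheapest edge leaving the tree is D—G (11); add D.
Step 6: cheapest edge leaving the tree is D—H (3); add H.
Step 7: cheapest edge leaving the tree is A—C (12); add A.
Vertex order: E, F, C, B, G, D, H, A. The 4th vertex is B.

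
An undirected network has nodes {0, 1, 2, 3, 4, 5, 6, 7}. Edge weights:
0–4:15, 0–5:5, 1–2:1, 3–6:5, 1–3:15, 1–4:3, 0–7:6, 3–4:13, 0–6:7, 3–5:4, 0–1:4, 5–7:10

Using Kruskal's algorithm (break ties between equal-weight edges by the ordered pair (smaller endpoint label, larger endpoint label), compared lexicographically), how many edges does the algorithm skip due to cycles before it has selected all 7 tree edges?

Sort edges by weight, then run Kruskal:
1–2 (1): add — endpoints in different components.
1–4 (3): add — endpoints in different components.
0–1 (4): add — endpoints in different components.
3–5 (4): add — endpoints in different components.
0–5 (5): add — endpoints in different components.
3–6 (5): add — endpoints in different components.
0–7 (6): add — endpoints in different components.
Edges rejected before the tree was complete: 0.

0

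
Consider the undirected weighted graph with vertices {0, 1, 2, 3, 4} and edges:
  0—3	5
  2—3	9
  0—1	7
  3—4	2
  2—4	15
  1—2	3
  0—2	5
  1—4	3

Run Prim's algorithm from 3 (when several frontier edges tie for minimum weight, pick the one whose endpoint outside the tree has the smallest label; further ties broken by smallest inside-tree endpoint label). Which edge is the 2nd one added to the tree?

Prim, starting at 3.
Step 1: cheapest edge leaving the tree is 3—4 (2); add 4.
Step 2: cheapest edge leaving the tree is 1—4 (3); add 1.
Step 3: cheapest edge leaving the tree is 1—2 (3); add 2.
Step 4: cheapest edge leaving the tree is 0—2 (5); add 0.
The 2nd edge added is 1—4.

1-4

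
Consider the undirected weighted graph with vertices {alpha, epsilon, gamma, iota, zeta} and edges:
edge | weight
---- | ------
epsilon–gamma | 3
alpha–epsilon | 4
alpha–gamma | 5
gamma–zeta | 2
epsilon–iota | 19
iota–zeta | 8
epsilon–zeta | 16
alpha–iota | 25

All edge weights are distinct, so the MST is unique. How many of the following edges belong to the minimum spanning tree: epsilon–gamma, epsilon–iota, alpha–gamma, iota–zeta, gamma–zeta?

3

Kruskal: consider edges lightest-first.
gamma–zeta (2): add — endpoints in different components.
epsilon–gamma (3): add — endpoints in different components.
alpha–epsilon (4): add — endpoints in different components.
alpha–gamma (5): skip — alpha and gamma already connected.
iota–zeta (8): add — endpoints in different components.
MST edge set: {gamma–zeta, epsilon–gamma, alpha–epsilon, iota–zeta}.
Of the listed edges, {epsilon–gamma, iota–zeta, gamma–zeta} are in the MST → 3.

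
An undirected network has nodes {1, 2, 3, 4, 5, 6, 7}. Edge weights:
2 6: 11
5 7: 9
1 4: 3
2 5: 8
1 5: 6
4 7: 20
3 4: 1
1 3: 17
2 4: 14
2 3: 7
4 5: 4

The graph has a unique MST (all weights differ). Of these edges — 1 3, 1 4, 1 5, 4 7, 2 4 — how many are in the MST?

Kruskal's algorithm — process edges by increasing weight (ties by edge label):
3 4 (1): add — endpoints in different components.
1 4 (3): add — endpoints in different components.
4 5 (4): add — endpoints in different components.
1 5 (6): skip — 1 and 5 already connected.
2 3 (7): add — endpoints in different components.
2 5 (8): skip — 2 and 5 already connected.
5 7 (9): add — endpoints in different components.
2 6 (11): add — endpoints in different components.
MST edge set: {3 4, 1 4, 4 5, 2 3, 5 7, 2 6}.
Of the listed edges, {1 4} are in the MST → 1.

1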